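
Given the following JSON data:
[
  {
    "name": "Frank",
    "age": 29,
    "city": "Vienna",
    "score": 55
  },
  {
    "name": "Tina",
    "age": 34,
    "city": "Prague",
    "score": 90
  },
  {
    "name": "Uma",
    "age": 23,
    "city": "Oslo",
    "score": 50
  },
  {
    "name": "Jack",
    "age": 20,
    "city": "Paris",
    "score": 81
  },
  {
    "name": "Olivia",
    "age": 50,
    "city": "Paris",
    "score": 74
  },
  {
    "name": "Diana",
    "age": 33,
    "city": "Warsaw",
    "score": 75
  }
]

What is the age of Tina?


Looking up record where name = Tina
Record index: 1
Field 'age' = 34

ANSWER: 34


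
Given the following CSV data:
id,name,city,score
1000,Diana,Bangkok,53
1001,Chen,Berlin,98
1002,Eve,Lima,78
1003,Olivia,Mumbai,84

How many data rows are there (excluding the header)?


Counting rows (excluding header):
Header: id,name,city,score
Data rows: 4

ANSWER: 4


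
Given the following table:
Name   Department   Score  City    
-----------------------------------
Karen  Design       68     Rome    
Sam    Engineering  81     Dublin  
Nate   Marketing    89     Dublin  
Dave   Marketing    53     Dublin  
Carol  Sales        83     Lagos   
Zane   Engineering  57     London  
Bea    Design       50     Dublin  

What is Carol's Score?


Row 5: Carol
Score = 83

ANSWER: 83


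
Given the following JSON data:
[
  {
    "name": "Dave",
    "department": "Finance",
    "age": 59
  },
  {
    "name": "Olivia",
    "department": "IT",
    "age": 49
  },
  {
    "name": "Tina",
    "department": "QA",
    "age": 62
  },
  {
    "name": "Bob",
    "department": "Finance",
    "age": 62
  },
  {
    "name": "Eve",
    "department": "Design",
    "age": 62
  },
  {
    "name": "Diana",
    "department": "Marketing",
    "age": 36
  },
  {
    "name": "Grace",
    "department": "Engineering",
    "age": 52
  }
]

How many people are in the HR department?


Scanning records for department = HR
  No matches found
Count: 0

ANSWER: 0


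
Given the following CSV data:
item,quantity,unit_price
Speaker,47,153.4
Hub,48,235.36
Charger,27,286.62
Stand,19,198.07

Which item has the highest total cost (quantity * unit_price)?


Computing row totals:
  Speaker: 7209.8
  Hub: 11297.28
  Charger: 7738.74
  Stand: 3763.33
Maximum: Hub (11297.28)

ANSWER: Hub


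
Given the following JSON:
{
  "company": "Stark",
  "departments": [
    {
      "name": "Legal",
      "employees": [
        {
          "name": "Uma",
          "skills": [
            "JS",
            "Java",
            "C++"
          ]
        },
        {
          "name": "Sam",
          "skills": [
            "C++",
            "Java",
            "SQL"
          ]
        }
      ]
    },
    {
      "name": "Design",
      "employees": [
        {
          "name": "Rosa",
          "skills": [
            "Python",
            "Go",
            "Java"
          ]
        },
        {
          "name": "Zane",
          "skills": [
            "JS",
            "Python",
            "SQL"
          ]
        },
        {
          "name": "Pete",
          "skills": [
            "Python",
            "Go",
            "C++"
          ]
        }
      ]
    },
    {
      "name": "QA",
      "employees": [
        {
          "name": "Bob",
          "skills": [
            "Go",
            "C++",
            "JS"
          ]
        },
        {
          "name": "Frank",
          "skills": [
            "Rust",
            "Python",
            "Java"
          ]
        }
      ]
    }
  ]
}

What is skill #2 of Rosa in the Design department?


Path: departments[1].employees[0].skills[1]
Value: Go

ANSWER: Go


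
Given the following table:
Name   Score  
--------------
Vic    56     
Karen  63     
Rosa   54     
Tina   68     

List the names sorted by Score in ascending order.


Sorting by Score (ascending):
  Rosa: 54
  Vic: 56
  Karen: 63
  Tina: 68


ANSWER: Rosa, Vic, Karen, Tina


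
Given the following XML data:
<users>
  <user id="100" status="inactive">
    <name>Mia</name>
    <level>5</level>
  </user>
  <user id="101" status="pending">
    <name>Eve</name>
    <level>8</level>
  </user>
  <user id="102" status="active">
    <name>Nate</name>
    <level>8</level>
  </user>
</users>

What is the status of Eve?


Finding user with name = Eve
user id="101" status="pending"

ANSWER: pending


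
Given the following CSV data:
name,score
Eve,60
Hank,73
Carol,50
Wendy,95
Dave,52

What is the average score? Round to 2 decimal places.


Scores: 60, 73, 50, 95, 52
Sum = 330
Count = 5
Average = 330 / 5 = 66.00

ANSWER: 66.00


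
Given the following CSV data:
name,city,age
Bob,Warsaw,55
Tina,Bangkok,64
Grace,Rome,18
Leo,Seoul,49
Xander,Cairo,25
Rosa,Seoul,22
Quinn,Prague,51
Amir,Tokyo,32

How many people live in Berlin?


Scanning city column for 'Berlin':
Total matches: 0

ANSWER: 0


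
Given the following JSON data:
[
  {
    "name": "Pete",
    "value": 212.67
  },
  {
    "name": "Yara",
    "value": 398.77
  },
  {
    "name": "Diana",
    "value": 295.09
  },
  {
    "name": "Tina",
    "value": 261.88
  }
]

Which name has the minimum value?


Comparing values:
  Pete: 212.67
  Yara: 398.77
  Diana: 295.09
  Tina: 261.88
Minimum: Pete (212.67)

ANSWER: Pete


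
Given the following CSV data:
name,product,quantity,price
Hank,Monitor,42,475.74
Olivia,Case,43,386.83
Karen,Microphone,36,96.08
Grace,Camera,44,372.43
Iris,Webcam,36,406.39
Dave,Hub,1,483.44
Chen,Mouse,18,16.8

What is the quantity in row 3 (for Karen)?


Row 3: Karen
Column 'quantity' = 36

ANSWER: 36


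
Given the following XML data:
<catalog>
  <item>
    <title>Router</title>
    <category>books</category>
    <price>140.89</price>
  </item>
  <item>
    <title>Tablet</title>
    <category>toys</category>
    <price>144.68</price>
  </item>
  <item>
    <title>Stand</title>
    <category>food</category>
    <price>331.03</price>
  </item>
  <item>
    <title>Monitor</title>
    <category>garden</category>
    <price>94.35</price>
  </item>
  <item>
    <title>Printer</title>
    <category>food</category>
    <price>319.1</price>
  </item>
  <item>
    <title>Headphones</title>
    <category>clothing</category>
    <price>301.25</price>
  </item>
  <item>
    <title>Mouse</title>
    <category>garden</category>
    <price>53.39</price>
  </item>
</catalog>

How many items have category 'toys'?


Scanning <item> elements for <category>toys</category>:
  Item 2: Tablet -> MATCH
Count: 1

ANSWER: 1


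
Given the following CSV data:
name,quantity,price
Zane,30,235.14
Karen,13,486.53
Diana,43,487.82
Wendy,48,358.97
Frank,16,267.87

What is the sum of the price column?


Values in 'price' column:
  Row 1: 235.14
  Row 2: 486.53
  Row 3: 487.82
  Row 4: 358.97
  Row 5: 267.87
Sum = 235.14 + 486.53 + 487.82 + 358.97 + 267.87 = 1836.33

ANSWER: 1836.33


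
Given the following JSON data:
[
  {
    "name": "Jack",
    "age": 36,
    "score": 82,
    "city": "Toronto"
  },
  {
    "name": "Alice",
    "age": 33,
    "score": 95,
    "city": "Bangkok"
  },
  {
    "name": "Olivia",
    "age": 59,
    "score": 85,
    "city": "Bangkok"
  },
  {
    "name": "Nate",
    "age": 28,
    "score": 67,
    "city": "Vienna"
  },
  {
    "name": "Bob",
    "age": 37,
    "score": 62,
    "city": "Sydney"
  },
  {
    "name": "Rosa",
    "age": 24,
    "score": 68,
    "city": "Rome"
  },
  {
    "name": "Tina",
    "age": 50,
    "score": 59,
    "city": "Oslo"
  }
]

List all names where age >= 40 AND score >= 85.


Checking both conditions:
  Jack (age=36, score=82) -> no
  Alice (age=33, score=95) -> no
  Olivia (age=59, score=85) -> YES
  Nate (age=28, score=67) -> no
  Bob (age=37, score=62) -> no
  Rosa (age=24, score=68) -> no
  Tina (age=50, score=59) -> no


ANSWER: Olivia


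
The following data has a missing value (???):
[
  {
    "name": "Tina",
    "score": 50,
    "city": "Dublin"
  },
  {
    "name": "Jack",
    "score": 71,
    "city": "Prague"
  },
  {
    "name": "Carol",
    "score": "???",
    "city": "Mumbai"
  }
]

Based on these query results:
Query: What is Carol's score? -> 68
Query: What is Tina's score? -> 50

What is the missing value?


The missing value is Carol's score
From query: Carol's score = 68

ANSWER: 68


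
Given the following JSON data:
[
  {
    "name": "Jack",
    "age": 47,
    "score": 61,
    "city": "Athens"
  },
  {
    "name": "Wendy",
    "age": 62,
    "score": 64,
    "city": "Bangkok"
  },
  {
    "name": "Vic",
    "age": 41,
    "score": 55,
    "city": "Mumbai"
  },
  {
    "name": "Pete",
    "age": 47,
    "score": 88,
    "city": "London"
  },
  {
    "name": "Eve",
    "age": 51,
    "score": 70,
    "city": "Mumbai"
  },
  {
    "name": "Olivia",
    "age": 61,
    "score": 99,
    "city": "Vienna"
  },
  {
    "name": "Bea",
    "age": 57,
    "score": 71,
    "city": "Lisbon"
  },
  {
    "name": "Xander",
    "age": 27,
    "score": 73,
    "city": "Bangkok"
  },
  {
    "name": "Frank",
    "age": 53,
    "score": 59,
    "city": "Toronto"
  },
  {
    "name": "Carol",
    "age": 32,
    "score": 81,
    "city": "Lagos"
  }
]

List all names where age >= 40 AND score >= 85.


Checking both conditions:
  Jack (age=47, score=61) -> no
  Wendy (age=62, score=64) -> no
  Vic (age=41, score=55) -> no
  Pete (age=47, score=88) -> YES
  Eve (age=51, score=70) -> no
  Olivia (age=61, score=99) -> YES
  Bea (age=57, score=71) -> no
  Xander (age=27, score=73) -> no
  Frank (age=53, score=59) -> no
  Carol (age=32, score=81) -> no


ANSWER: Pete, Olivia


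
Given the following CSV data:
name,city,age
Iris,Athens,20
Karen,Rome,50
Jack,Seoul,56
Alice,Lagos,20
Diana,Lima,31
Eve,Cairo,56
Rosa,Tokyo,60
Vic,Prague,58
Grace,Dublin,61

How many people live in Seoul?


Scanning city column for 'Seoul':
  Row 3: Jack -> MATCH
Total matches: 1

ANSWER: 1


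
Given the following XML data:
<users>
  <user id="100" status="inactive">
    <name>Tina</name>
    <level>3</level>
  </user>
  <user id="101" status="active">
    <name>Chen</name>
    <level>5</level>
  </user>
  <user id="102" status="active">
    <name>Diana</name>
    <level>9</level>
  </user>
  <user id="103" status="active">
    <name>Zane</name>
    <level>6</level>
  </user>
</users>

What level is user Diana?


Finding user: Diana
<level>9</level>

ANSWER: 9


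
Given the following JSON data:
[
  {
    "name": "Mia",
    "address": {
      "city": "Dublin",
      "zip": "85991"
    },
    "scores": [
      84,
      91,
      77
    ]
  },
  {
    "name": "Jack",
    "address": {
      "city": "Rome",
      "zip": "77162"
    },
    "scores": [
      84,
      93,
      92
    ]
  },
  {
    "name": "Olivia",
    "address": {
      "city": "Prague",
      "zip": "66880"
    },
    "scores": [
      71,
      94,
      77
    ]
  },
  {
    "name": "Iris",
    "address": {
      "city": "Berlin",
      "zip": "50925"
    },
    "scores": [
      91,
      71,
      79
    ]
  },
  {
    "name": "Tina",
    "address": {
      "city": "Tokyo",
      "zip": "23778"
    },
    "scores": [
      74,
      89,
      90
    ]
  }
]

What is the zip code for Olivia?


Path: records[2].address.zip
Value: 66880

ANSWER: 66880


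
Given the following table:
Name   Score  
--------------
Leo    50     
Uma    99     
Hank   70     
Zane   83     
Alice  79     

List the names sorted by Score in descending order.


Sorting by Score (descending):
  Uma: 99
  Zane: 83
  Alice: 79
  Hank: 70
  Leo: 50


ANSWER: Uma, Zane, Alice, Hank, Leo


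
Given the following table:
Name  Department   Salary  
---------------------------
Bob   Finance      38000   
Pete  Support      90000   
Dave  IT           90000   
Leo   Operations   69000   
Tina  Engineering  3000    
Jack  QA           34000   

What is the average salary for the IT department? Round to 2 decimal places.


IT department members:
  Dave: 90000
Sum = 90000
Count = 1
Average = 90000 / 1 = 90000.00

ANSWER: 90000.00


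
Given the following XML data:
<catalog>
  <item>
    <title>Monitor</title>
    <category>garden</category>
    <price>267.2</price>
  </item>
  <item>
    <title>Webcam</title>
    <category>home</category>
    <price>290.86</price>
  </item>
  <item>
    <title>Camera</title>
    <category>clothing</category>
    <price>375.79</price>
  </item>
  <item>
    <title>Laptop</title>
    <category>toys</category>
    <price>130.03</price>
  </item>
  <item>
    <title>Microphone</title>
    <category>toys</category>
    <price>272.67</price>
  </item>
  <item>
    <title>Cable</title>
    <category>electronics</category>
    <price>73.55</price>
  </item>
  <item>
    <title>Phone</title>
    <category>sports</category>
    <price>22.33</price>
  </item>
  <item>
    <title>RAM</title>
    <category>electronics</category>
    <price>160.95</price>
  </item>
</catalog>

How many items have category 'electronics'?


Scanning <item> elements for <category>electronics</category>:
  Item 6: Cable -> MATCH
  Item 8: RAM -> MATCH
Count: 2

ANSWER: 2


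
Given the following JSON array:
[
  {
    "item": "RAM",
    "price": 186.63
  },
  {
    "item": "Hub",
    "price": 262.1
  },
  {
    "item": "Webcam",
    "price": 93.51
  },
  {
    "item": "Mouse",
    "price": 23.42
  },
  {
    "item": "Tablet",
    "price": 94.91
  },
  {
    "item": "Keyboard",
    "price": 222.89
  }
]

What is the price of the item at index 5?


Array index 5 -> Keyboard
price = 222.89

ANSWER: 222.89


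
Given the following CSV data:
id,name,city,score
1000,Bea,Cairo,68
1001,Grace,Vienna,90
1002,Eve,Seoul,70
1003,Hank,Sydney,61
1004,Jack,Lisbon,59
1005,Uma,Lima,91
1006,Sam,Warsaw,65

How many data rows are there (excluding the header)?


Counting rows (excluding header):
Header: id,name,city,score
Data rows: 7

ANSWER: 7


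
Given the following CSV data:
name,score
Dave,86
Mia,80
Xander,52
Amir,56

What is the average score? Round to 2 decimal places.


Scores: 86, 80, 52, 56
Sum = 274
Count = 4
Average = 274 / 4 = 68.50

ANSWER: 68.50


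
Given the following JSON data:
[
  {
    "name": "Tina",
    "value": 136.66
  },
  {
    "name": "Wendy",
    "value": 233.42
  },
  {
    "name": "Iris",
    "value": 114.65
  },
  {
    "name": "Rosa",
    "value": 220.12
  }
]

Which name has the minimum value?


Comparing values:
  Tina: 136.66
  Wendy: 233.42
  Iris: 114.65
  Rosa: 220.12
Minimum: Iris (114.65)

ANSWER: Iris


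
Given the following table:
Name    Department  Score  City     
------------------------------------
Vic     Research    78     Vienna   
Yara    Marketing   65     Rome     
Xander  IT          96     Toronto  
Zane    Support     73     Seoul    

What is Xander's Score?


Row 3: Xander
Score = 96

ANSWER: 96


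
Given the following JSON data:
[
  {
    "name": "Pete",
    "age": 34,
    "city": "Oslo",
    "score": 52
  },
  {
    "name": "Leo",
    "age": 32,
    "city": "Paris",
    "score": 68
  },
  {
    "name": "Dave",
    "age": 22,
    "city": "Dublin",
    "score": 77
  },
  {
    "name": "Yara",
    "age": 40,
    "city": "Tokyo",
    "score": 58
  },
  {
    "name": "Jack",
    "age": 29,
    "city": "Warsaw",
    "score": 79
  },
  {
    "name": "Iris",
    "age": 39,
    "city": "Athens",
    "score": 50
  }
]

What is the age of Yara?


Looking up record where name = Yara
Record index: 3
Field 'age' = 40

ANSWER: 40


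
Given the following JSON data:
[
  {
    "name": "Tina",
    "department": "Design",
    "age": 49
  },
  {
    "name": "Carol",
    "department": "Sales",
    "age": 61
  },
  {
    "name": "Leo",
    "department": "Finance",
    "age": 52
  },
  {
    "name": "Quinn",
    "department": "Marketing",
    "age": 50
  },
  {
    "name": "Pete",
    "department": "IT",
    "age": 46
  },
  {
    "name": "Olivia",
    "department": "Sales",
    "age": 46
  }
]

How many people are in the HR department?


Scanning records for department = HR
  No matches found
Count: 0

ANSWER: 0


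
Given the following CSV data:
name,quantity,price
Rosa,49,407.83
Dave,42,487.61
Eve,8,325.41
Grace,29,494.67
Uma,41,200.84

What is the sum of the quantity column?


Values in 'quantity' column:
  Row 1: 49
  Row 2: 42
  Row 3: 8
  Row 4: 29
  Row 5: 41
Sum = 49 + 42 + 8 + 29 + 41 = 169

ANSWER: 169


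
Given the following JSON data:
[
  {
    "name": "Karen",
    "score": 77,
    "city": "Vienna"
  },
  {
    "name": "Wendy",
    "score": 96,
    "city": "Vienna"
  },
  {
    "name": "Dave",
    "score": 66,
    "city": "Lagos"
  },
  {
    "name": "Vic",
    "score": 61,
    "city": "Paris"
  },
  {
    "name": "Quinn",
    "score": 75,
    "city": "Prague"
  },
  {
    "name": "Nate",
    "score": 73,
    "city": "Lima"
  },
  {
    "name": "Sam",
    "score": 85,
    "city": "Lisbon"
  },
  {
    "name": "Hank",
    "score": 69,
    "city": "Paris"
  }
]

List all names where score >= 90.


Filtering records where score >= 90:
  Karen (score=77) -> no
  Wendy (score=96) -> YES
  Dave (score=66) -> no
  Vic (score=61) -> no
  Quinn (score=75) -> no
  Nate (score=73) -> no
  Sam (score=85) -> no
  Hank (score=69) -> no


ANSWER: Wendy


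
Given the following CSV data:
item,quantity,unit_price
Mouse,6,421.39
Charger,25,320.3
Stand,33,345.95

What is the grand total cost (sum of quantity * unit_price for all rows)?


Computing row totals:
  Mouse: 6 * 421.39 = 2528.34
  Charger: 25 * 320.3 = 8007.5
  Stand: 33 * 345.95 = 11416.35
Grand total = 2528.34 + 8007.5 + 11416.35 = 21952.19

ANSWER: 21952.19


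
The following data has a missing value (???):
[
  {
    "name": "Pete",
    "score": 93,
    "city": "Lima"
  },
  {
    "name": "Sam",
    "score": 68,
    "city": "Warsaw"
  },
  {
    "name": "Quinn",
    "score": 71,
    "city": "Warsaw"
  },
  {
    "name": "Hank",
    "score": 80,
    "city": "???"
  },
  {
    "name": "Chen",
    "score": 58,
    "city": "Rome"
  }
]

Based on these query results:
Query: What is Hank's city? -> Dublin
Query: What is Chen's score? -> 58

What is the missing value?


The missing value is Hank's city
From query: Hank's city = Dublin

ANSWER: Dublin


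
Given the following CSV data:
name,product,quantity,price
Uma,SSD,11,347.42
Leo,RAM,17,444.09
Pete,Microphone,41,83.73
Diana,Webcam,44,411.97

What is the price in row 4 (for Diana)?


Row 4: Diana
Column 'price' = 411.97

ANSWER: 411.97


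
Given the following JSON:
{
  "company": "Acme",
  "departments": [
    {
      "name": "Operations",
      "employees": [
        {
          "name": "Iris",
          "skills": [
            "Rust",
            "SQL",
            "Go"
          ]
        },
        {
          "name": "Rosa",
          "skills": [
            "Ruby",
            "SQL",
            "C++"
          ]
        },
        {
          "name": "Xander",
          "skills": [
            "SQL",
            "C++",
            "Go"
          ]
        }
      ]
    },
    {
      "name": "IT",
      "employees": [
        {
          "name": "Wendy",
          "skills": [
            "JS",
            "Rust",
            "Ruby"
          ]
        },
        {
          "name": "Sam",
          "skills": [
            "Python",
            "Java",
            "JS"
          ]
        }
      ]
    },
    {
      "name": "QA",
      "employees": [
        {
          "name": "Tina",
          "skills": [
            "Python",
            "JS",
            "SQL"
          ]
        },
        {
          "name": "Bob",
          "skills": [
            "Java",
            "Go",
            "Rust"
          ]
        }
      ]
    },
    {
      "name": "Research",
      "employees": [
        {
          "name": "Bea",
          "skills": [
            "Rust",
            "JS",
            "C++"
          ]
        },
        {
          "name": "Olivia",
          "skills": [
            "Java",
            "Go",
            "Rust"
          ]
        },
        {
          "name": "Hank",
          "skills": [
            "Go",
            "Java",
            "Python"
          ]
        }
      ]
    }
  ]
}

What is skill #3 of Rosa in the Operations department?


Path: departments[0].employees[1].skills[2]
Value: C++

ANSWER: C++


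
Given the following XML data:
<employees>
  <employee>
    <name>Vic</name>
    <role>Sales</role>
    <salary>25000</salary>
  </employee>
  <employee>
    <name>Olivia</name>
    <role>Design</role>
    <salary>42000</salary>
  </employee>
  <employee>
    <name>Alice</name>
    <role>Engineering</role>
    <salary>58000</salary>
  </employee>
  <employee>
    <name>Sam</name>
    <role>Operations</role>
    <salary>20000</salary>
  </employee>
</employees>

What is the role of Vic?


Searching for <employee> with <name>Vic</name>
Found at position 1
<role>Sales</role>

ANSWER: Sales


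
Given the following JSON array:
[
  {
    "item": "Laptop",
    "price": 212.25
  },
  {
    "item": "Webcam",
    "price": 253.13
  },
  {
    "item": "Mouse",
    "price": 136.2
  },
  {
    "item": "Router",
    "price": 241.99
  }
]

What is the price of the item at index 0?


Array index 0 -> Laptop
price = 212.25

ANSWER: 212.25


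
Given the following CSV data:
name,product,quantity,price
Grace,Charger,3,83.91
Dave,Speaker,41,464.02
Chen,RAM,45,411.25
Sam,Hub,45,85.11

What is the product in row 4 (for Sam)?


Row 4: Sam
Column 'product' = Hub

ANSWER: Hub


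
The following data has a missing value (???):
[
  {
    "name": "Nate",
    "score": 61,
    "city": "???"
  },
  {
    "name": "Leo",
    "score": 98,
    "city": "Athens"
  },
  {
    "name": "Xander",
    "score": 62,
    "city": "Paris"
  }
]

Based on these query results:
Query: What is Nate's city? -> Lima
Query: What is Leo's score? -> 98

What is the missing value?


The missing value is Nate's city
From query: Nate's city = Lima

ANSWER: Lima


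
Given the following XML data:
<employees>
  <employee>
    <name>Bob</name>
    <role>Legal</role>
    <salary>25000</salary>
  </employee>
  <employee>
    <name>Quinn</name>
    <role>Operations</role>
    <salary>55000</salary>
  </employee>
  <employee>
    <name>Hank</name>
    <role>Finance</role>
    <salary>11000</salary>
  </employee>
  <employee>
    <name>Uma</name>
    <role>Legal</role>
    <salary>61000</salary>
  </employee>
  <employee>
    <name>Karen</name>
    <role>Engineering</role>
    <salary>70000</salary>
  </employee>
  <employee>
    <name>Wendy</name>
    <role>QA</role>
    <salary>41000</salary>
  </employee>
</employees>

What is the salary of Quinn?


Searching for <employee> with <name>Quinn</name>
Found at position 2
<salary>55000</salary>

ANSWER: 55000


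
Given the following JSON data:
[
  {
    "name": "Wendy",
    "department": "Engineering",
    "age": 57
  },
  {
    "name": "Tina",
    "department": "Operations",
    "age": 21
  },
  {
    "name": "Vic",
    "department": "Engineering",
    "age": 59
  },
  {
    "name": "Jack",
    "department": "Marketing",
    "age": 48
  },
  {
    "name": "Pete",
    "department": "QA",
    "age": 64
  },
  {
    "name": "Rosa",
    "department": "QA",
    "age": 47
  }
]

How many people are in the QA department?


Scanning records for department = QA
  Record 4: Pete
  Record 5: Rosa
Count: 2

ANSWER: 2


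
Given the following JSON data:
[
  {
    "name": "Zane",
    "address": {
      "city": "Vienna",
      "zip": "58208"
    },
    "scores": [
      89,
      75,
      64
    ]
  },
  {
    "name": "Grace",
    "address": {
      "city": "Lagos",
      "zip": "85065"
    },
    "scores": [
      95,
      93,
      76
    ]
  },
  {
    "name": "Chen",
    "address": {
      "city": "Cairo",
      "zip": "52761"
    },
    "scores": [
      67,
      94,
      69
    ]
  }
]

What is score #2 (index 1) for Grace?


Path: records[1].scores[1]
Value: 93

ANSWER: 93


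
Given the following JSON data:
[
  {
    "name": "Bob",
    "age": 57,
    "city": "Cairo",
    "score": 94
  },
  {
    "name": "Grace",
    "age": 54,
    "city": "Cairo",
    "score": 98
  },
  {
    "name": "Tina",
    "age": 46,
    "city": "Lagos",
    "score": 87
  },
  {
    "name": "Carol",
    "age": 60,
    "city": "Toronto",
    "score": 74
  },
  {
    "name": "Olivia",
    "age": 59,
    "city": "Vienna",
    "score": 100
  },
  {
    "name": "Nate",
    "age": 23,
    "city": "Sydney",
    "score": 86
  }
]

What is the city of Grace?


Looking up record where name = Grace
Record index: 1
Field 'city' = Cairo

ANSWER: Cairo


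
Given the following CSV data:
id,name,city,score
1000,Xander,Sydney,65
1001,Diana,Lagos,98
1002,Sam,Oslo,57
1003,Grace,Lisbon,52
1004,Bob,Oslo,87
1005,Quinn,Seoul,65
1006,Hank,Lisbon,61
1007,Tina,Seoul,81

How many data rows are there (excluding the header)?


Counting rows (excluding header):
Header: id,name,city,score
Data rows: 8

ANSWER: 8


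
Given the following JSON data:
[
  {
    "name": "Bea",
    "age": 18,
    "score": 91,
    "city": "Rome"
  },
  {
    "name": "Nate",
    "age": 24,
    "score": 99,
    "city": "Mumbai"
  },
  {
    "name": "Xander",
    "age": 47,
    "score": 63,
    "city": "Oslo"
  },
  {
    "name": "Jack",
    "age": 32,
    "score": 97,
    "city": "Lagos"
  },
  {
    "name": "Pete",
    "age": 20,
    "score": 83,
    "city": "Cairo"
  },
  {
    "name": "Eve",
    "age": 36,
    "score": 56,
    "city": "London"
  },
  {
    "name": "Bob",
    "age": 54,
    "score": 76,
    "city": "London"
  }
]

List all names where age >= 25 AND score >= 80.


Checking both conditions:
  Bea (age=18, score=91) -> no
  Nate (age=24, score=99) -> no
  Xander (age=47, score=63) -> no
  Jack (age=32, score=97) -> YES
  Pete (age=20, score=83) -> no
  Eve (age=36, score=56) -> no
  Bob (age=54, score=76) -> no


ANSWER: Jack


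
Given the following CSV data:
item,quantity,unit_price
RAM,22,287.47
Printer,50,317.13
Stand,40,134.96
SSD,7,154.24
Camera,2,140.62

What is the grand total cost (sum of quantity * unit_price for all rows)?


Computing row totals:
  RAM: 22 * 287.47 = 6324.34
  Printer: 50 * 317.13 = 15856.5
  Stand: 40 * 134.96 = 5398.4
  SSD: 7 * 154.24 = 1079.68
  Camera: 2 * 140.62 = 281.24
Grand total = 6324.34 + 15856.5 + 5398.4 + 1079.68 + 281.24 = 28940.16

ANSWER: 28940.16


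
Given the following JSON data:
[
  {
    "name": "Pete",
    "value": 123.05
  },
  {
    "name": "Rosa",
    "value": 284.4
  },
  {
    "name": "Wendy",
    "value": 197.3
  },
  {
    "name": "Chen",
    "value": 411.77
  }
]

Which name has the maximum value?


Comparing values:
  Pete: 123.05
  Rosa: 284.4
  Wendy: 197.3
  Chen: 411.77
Maximum: Chen (411.77)

ANSWER: Chen


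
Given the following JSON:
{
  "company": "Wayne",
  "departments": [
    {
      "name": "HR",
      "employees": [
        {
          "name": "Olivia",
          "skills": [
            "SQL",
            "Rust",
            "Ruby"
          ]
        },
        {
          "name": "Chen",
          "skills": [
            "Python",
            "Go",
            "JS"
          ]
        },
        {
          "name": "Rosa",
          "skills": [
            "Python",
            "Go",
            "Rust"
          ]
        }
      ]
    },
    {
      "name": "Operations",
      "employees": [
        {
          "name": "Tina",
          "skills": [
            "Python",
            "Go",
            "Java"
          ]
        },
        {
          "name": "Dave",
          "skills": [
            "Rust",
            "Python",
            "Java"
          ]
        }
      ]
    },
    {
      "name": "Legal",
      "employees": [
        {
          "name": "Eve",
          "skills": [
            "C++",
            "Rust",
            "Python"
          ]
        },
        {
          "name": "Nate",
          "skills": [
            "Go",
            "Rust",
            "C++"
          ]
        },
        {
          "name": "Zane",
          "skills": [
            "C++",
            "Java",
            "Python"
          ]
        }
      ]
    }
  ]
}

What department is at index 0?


Path: departments[0].name
Value: HR

ANSWER: HR


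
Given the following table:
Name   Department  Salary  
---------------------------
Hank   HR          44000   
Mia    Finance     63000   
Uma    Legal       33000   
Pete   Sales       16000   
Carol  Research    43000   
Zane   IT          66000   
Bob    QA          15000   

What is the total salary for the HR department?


HR department members:
  Hank: 44000
Total = 44000 = 44000

ANSWER: 44000


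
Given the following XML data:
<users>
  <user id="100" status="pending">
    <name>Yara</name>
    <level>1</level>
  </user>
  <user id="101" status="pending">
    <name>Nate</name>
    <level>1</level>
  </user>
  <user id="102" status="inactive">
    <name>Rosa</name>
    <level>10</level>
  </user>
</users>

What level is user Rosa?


Finding user: Rosa
<level>10</level>

ANSWER: 10


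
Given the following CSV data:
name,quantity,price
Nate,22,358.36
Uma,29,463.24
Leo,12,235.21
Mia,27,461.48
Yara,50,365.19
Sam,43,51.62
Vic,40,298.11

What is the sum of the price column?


Values in 'price' column:
  Row 1: 358.36
  Row 2: 463.24
  Row 3: 235.21
  Row 4: 461.48
  Row 5: 365.19
  Row 6: 51.62
  Row 7: 298.11
Sum = 358.36 + 463.24 + 235.21 + 461.48 + 365.19 + 51.62 + 298.11 = 2233.21

ANSWER: 2233.21


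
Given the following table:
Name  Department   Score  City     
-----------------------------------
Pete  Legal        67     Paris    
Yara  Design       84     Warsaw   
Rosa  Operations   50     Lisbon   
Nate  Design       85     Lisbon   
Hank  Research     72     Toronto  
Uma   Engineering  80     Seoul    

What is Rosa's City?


Row 3: Rosa
City = Lisbon

ANSWER: Lisbon


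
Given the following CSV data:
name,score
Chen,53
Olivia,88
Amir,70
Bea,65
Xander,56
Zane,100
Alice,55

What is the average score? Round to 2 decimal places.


Scores: 53, 88, 70, 65, 56, 100, 55
Sum = 487
Count = 7
Average = 487 / 7 = 69.57

ANSWER: 69.57


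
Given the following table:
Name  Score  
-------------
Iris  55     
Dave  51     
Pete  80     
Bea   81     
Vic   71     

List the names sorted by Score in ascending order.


Sorting by Score (ascending):
  Dave: 51
  Iris: 55
  Vic: 71
  Pete: 80
  Bea: 81


ANSWER: Dave, Iris, Vic, Pete, Bea


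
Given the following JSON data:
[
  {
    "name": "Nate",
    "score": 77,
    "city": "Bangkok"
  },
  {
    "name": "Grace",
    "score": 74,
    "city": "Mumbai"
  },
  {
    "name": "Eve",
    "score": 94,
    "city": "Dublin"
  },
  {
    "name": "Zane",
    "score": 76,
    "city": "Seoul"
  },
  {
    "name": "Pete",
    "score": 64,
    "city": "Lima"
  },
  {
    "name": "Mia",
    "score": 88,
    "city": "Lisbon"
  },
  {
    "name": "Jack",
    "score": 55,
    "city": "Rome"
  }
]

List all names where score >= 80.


Filtering records where score >= 80:
  Nate (score=77) -> no
  Grace (score=74) -> no
  Eve (score=94) -> YES
  Zane (score=76) -> no
  Pete (score=64) -> no
  Mia (score=88) -> YES
  Jack (score=55) -> no


ANSWER: Eve, Mia


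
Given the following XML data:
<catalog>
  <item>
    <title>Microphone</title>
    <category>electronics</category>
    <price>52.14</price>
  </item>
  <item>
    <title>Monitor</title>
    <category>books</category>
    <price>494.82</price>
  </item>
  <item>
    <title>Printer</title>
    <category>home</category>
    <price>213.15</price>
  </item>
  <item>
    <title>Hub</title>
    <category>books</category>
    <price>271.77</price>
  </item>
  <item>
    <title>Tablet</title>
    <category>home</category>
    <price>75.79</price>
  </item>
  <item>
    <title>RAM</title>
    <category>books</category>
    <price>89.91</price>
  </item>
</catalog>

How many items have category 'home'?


Scanning <item> elements for <category>home</category>:
  Item 3: Printer -> MATCH
  Item 5: Tablet -> MATCH
Count: 2

ANSWER: 2


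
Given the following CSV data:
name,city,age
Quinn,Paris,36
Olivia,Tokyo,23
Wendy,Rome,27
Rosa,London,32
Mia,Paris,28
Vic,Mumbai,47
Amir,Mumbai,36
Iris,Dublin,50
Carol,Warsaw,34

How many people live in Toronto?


Scanning city column for 'Toronto':
Total matches: 0

ANSWER: 0


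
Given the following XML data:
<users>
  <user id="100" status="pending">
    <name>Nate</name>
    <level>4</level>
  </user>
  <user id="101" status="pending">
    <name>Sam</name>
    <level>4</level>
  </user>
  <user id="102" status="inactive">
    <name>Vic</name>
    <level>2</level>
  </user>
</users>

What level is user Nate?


Finding user: Nate
<level>4</level>

ANSWER: 4


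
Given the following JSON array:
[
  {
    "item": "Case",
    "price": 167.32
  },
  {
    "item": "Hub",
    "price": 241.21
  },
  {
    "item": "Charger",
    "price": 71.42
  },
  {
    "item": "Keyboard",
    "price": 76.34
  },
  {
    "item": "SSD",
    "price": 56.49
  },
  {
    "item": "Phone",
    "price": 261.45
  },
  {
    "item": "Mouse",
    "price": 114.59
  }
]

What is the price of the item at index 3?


Array index 3 -> Keyboard
price = 76.34

ANSWER: 76.34


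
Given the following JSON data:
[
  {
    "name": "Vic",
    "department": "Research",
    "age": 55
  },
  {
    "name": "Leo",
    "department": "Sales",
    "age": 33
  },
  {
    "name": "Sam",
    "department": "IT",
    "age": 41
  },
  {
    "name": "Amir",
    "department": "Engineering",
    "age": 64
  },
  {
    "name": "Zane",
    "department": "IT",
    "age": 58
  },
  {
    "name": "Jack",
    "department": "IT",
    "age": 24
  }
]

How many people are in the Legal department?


Scanning records for department = Legal
  No matches found
Count: 0

ANSWER: 0


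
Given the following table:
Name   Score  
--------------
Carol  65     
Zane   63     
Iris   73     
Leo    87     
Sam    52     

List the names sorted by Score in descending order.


Sorting by Score (descending):
  Leo: 87
  Iris: 73
  Carol: 65
  Zane: 63
  Sam: 52


ANSWER: Leo, Iris, Carol, Zane, Sam


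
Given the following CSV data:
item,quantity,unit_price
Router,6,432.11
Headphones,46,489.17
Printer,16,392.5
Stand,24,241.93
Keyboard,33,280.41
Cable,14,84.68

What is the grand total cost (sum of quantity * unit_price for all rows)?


Computing row totals:
  Router: 6 * 432.11 = 2592.66
  Headphones: 46 * 489.17 = 22501.82
  Printer: 16 * 392.5 = 6280.0
  Stand: 24 * 241.93 = 5806.32
  Keyboard: 33 * 280.41 = 9253.53
  Cable: 14 * 84.68 = 1185.52
Grand total = 2592.66 + 22501.82 + 6280.0 + 5806.32 + 9253.53 + 1185.52 = 47619.85

ANSWER: 47619.85


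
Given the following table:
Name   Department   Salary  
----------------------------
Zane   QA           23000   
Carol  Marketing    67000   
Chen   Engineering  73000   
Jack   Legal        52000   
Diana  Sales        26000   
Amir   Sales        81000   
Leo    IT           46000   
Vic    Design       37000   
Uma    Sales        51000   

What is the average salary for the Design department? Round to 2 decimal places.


Design department members:
  Vic: 37000
Sum = 37000
Count = 1
Average = 37000 / 1 = 37000.00

ANSWER: 37000.00


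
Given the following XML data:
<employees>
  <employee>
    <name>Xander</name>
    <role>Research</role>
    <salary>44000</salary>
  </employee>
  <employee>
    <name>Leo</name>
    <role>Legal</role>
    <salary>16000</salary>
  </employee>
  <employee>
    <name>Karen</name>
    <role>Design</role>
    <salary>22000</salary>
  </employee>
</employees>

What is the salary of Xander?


Searching for <employee> with <name>Xander</name>
Found at position 1
<salary>44000</salary>

ANSWER: 44000


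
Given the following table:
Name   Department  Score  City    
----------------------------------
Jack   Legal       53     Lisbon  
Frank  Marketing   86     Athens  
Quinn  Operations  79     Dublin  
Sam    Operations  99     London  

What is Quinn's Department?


Row 3: Quinn
Department = Operations

ANSWER: Operations


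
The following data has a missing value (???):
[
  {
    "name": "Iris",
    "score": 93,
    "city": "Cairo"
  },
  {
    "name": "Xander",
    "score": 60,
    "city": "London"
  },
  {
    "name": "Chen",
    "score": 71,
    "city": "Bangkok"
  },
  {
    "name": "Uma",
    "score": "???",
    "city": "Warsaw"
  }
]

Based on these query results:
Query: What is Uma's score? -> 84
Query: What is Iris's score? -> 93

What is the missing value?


The missing value is Uma's score
From query: Uma's score = 84

ANSWER: 84


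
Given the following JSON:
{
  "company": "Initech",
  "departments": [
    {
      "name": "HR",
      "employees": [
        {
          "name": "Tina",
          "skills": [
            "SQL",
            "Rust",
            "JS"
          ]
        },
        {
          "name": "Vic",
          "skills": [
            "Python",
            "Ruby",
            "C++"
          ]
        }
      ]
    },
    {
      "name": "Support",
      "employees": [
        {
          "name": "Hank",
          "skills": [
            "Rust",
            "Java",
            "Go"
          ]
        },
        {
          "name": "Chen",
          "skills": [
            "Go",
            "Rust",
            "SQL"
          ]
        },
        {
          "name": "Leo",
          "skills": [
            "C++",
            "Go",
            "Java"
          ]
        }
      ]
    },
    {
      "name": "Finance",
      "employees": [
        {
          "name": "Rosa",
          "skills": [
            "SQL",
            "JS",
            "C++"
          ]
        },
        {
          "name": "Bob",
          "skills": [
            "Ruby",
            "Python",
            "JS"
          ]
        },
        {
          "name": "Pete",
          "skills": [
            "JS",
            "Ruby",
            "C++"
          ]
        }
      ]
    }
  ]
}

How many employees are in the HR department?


Path: departments[0].employees
Count: 2

ANSWER: 2


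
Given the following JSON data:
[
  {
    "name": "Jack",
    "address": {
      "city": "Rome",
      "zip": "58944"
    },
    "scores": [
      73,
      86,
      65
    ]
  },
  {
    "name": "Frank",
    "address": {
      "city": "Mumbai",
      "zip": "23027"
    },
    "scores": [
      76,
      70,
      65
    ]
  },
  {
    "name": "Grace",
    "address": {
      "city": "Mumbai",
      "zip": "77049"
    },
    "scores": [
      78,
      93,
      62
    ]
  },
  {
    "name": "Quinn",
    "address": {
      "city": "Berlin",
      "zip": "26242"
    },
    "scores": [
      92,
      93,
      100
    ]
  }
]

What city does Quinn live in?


Path: records[3].address.city
Value: Berlin

ANSWER: Berlin


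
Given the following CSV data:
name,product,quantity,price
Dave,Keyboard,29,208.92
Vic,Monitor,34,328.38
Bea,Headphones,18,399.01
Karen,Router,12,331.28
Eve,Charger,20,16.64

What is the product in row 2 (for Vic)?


Row 2: Vic
Column 'product' = Monitor

ANSWER: Monitor


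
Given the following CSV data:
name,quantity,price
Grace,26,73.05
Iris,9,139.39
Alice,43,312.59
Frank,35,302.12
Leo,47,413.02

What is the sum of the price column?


Values in 'price' column:
  Row 1: 73.05
  Row 2: 139.39
  Row 3: 312.59
  Row 4: 302.12
  Row 5: 413.02
Sum = 73.05 + 139.39 + 312.59 + 302.12 + 413.02 = 1240.17

ANSWER: 1240.17


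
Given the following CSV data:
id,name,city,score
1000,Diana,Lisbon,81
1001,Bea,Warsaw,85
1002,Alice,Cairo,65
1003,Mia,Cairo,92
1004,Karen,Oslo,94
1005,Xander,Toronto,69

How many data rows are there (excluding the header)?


Counting rows (excluding header):
Header: id,name,city,score
Data rows: 6

ANSWER: 6


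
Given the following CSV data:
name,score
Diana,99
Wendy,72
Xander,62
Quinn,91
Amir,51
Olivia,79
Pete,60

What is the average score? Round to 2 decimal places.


Scores: 99, 72, 62, 91, 51, 79, 60
Sum = 514
Count = 7
Average = 514 / 7 = 73.43

ANSWER: 73.43


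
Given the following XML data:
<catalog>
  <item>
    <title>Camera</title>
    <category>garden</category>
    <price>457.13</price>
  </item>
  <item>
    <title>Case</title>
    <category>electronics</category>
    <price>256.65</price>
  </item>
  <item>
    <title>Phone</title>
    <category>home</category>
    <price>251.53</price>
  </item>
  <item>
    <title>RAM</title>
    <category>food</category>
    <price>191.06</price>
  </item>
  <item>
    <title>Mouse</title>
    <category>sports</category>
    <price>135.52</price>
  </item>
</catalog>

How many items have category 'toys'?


Scanning <item> elements for <category>toys</category>:
Count: 0

ANSWER: 0
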